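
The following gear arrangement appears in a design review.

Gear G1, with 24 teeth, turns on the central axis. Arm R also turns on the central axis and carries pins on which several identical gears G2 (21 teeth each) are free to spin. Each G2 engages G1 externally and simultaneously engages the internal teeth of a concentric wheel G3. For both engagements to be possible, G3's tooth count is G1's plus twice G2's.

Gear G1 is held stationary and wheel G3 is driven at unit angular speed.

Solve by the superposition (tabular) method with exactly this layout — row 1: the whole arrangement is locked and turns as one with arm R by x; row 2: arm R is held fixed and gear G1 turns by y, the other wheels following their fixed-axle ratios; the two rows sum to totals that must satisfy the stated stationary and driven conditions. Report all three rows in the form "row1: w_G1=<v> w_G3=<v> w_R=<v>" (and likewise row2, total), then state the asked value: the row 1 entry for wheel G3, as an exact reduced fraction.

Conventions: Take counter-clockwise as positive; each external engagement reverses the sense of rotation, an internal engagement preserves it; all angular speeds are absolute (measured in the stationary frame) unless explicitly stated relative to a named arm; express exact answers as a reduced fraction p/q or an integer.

planetary set (24T centre, 21T on arm, 66T internal) — Willis relation
row 1 — lock + rotate with arm: ω_sun = ω_ring = ω_arm = x
row 2 (arm held, sun turns y): ω_ring = −(24/66)·y, ω_arm = 0
boundary: total ω_sun = x + y = 0 and total ω_ring = x − (24/66)·y = 1  ⇒  y = -11/15, x = 11/15
row 2 ring = −(24/66)·(-11/15) = 4/15
totals (row 1 + row 2): sun 11/15 + (-11/15) = 0, ring 11/15 + 4/15 = 1, arm 11/15 + 0 = 11/15
asked cell (row1, ring) = 11/15

row1: w_G1=11/15 w_G3=11/15 w_R=11/15
row2: w_G1=-11/15 w_G3=4/15 w_R=0
total: w_G1=0 w_G3=1 w_R=11/15
asked value: 11/15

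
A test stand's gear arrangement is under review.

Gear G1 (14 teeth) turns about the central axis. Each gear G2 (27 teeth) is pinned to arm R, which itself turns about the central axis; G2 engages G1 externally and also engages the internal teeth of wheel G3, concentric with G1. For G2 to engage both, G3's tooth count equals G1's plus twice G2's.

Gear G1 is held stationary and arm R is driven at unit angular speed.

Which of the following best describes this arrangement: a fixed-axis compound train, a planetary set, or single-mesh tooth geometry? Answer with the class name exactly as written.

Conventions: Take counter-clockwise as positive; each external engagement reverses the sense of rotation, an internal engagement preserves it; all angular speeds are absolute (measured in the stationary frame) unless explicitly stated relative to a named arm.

recognized (axles ride arm R): planetary set, 14/27/68 teeth
classification: planetary set

planetary set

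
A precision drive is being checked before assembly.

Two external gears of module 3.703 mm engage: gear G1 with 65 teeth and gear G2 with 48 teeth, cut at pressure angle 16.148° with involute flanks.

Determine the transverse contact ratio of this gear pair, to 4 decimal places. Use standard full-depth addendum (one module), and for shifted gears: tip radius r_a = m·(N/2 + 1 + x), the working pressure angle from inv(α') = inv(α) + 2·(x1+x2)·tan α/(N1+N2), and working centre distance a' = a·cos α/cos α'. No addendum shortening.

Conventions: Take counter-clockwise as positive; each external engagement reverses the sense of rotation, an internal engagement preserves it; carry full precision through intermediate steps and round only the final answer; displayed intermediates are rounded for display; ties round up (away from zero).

2.0254

single-mesh involute tooth geometry (65T engaging 48T at module 3.703)
base radii: r_b1 = 115.599369, r_b2 = 85.365688
tip radii: r_a1 = 124.050500, r_a2 = 92.575000
no profile shift: α' = α, a' = a
action lengths: √(r_a1²−r_b1²) = 45.003471, √(r_a2²−r_b2²) = 35.816615
base pitch p_b = π·m·cos α = 11.174342
CR = (45.003471 + 35.816615 − 209.219500·sin 16.14800°)/11.174342 = 2.025361
contact ratio ≈ 2.0254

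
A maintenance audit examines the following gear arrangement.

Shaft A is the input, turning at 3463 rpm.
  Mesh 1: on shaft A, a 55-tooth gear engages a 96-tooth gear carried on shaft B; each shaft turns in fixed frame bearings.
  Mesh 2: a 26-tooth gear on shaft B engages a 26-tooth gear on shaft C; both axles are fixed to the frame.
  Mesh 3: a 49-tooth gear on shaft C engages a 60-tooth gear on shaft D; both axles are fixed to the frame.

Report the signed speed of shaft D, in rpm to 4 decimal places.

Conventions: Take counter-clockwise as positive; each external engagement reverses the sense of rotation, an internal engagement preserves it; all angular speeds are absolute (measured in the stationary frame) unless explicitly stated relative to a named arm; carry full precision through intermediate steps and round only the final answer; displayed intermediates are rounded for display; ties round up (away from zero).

-1620.2752 rpm

class = fixed-axis compound train [3 meshes; 3 ratios multiply, 3 sense flips]
mesh 1 [55T→96T]: ω = 3463.0000×55/96 = 1984.0104 rpm, sense flips to −
mesh 2 [26T→26T]: ω = 1984.0104×26/26 = 1984.0104 rpm, sense flips to +
mesh 3 [49T→60T]: ω = 1984.0104×49/60 = 1620.2752 rpm, sense flips to −
signed output speed = -1620.2752 rpm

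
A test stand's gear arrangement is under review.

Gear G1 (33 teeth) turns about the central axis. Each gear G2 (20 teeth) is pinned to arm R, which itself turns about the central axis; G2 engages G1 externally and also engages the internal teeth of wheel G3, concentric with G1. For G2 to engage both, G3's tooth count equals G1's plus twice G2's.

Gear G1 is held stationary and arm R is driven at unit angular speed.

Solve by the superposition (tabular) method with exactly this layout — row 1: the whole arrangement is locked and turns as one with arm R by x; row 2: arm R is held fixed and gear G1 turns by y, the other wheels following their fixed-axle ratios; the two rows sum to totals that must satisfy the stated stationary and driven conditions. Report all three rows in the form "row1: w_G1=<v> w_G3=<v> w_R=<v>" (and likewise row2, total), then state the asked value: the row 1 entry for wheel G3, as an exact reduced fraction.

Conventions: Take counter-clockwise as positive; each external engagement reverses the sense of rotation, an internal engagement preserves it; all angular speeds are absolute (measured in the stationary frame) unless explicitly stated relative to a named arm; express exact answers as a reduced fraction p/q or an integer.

row1: w_G1=1 w_G3=1 w_R=1
row2: w_G1=-1 w_G3=33/73 w_R=0
total: w_G1=0 w_G3=106/73 w_R=1
asked value: 1

recognized (axles ride arm R): planetary set, 33/20/73 teeth
row 1 (train locked, turned with arm): all members turn x
row 2 (arm held, sun turns y): ω_ring = −(33/73)·y, ω_arm = 0
boundary: total ω_sun = x + y = 0 and total ω_arm = x = 1  ⇒  y = -1, x = 1
row 2 ring = −(33/73)·(-1) = 33/73
totals (row 1 + row 2): sun 1 + (-1) = 0, ring 1 + 33/73 = 106/73, arm 1 + 0 = 1
asked cell (row1, ring) = 1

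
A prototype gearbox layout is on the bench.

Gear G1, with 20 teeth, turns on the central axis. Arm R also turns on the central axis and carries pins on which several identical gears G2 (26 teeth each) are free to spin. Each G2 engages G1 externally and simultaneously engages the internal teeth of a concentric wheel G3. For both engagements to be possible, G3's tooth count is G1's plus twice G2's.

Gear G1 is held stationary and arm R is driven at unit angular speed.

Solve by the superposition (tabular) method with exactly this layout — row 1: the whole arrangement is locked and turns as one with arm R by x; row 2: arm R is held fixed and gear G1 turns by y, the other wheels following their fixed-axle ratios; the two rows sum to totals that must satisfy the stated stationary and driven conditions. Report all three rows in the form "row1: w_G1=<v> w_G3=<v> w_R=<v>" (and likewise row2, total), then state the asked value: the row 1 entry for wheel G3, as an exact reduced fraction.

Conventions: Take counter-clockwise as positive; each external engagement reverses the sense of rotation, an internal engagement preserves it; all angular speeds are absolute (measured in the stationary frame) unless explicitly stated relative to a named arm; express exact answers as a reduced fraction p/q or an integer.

row1: w_G1=1 w_G3=1 w_R=1
row2: w_G1=-1 w_G3=5/18 w_R=0
total: w_G1=0 w_G3=23/18 w_R=1
asked value: 1

topology: planetary set — G1 20T / G2 26T / G3 72T, arm = carrier (Willis)
row 1 (train locked, turned with arm): all members turn x
superposition row 2 [arm held]: sun y, ring −(20/72)·y, arm 0
boundary: total ω_sun = x + y = 0 and total ω_arm = x = 1  ⇒  y = -1, x = 1
row 2 ring = −(20/72)·(-1) = 5/18
totals (row 1 + row 2): sun 1 + (-1) = 0, ring 1 + 5/18 = 23/18, arm 1 + 0 = 1
asked cell (row1, ring) = 1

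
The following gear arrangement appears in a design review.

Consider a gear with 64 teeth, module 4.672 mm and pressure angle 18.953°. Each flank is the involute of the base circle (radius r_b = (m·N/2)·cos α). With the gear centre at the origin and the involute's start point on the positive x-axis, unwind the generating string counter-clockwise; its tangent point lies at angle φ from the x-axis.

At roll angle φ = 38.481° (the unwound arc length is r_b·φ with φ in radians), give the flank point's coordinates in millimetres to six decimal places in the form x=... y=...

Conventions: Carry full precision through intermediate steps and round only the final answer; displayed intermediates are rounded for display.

x=169.782156 y=13.645123

topology: single-mesh involute geometry — m = 4.672, N = 64
pitch radius r_p = m·N/2 = 4.672·64/2 = 149.504000
base radius r_b = r_p·cos α = 149.504000·cos 18.953° = 141.398689
roll angle φ = 38.481° = 0.67162015 rad
x = r_b·(cos φ + φ·sin φ) = 169.782156
y = r_b·(sin φ − φ·cos φ) = 13.645123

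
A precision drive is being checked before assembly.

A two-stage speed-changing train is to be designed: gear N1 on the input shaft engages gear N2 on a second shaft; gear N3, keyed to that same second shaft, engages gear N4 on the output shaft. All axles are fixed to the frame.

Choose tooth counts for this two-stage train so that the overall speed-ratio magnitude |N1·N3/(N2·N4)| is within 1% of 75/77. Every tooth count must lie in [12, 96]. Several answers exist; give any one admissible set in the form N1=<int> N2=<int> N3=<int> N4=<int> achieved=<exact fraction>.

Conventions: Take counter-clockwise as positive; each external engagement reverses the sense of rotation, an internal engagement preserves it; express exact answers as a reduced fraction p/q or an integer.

design class (target 75/77): fixed-axis compound train
target = 75/77 in lowest terms: an exact hit needs N1·N3 = k·75 and N2·N4 = k·77 for one integer k, every count in [12, 96]; additionally prefer no 1:1 stage (N1 ≠ N2, N3 ≠ N4)
k = 1…3: no 1:1-free in-range split of k·75 and k·77 into factor pairs; take k = 4
k = 4: N1·N3 = 300 = 12·25, N2·N4 = 308 = 14·22
achieved = 12·25/(14·22) = 75/77; |achieved − target| = 0 ≤ 3/308 ✓

N1=12 N2=14 N3=25 N4=22 achieved=75/77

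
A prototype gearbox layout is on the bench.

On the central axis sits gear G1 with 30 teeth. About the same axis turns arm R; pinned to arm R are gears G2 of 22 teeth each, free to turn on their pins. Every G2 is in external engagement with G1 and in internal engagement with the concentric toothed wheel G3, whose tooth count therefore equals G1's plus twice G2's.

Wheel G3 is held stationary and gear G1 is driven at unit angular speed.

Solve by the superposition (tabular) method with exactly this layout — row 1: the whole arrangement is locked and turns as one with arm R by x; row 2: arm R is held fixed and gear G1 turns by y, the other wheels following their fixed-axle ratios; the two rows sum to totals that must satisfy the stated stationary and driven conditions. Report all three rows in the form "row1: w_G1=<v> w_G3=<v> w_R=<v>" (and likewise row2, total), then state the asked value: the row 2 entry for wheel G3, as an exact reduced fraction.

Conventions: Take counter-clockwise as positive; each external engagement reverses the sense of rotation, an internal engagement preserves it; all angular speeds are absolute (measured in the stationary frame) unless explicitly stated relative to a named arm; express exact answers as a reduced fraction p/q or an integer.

planetary set (30T centre, 22T on arm, 74T internal) — Willis relation
row 1 — lock + rotate with arm: ω_sun = ω_ring = ω_arm = x
superposition row 2 [arm held]: sun y, ring −(30/74)·y, arm 0
boundary: total ω_ring = x − (30/74)·y = 0 and total ω_sun = x + y = 1  ⇒  y = 37/52, x = 15/52
row 2 ring = −(30/74)·37/52 = -15/52
totals (row 1 + row 2): sun 15/52 + 37/52 = 1, ring 15/52 + (-15/52) = 0, arm 15/52 + 0 = 15/52
asked cell (row2, ring) = -15/52

row1: w_G1=15/52 w_G3=15/52 w_R=15/52
row2: w_G1=37/52 w_G3=-15/52 w_R=0
total: w_G1=1 w_G3=0 w_R=15/52
asked value: -15/52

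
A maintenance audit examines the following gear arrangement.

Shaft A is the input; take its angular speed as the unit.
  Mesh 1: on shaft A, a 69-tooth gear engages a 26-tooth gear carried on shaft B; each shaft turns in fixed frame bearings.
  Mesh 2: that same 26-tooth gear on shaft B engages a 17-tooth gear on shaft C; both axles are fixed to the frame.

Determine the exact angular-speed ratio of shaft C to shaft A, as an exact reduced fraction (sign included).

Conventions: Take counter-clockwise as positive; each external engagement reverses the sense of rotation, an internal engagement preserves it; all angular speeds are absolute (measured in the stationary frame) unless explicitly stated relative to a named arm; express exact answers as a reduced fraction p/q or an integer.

class = fixed-axis compound train [2 meshes; 2 ratios multiply, 2 sense flips]
mesh 1 [69T→26T]: running ratio 69/26, sense −
mesh 2 [26T→17T]: running ratio 69/17, sense +
ω_out/ω_in = 69/17

69/17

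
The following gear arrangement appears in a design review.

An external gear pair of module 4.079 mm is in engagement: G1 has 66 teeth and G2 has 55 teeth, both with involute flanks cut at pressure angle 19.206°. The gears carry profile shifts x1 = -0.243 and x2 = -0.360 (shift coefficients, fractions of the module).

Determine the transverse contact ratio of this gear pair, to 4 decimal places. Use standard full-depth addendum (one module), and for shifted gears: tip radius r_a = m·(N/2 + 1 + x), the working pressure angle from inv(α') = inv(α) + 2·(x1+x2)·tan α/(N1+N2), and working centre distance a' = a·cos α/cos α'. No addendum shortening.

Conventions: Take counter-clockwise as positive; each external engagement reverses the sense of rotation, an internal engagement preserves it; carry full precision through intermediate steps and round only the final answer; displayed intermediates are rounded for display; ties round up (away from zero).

single-mesh involute tooth geometry (66T engaging 55T at module 4.079)
base radii: r_b1 = 127.115034, r_b2 = 105.929195
tip radii: r_a1 = 137.694803, r_a2 = 114.783060
inv(α') = inv(19.206°) + 2·(-0.243-0.360)·tan α/(66+55) = 0.00967430  ⇒  α' = 17.38867°
a' = a·cos α / cos α' = 246.7795·cos 19.206°/cos 17.38867° = 244.204508
action lengths: √(r_a1²−r_b1²) = 52.930398, √(r_a2²−r_b2²) = 44.205843
base pitch p_b = π·m·cos α = 12.101323
CR = (52.930398 + 44.205843 − 244.204508·sin 17.38867°)/12.101323 = 1.996081
contact ratio ≈ 1.9961

1.9961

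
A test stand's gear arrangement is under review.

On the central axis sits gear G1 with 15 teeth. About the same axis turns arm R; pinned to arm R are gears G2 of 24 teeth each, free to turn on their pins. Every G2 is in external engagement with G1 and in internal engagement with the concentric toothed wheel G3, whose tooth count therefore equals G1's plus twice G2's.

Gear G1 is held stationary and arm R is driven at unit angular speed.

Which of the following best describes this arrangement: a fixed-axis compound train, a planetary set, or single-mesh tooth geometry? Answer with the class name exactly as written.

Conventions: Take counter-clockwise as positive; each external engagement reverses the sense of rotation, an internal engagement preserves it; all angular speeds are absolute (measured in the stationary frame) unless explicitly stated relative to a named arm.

recognized (axles ride arm R): planetary set, 15/24/63 teeth
classification: planetary set

planetary set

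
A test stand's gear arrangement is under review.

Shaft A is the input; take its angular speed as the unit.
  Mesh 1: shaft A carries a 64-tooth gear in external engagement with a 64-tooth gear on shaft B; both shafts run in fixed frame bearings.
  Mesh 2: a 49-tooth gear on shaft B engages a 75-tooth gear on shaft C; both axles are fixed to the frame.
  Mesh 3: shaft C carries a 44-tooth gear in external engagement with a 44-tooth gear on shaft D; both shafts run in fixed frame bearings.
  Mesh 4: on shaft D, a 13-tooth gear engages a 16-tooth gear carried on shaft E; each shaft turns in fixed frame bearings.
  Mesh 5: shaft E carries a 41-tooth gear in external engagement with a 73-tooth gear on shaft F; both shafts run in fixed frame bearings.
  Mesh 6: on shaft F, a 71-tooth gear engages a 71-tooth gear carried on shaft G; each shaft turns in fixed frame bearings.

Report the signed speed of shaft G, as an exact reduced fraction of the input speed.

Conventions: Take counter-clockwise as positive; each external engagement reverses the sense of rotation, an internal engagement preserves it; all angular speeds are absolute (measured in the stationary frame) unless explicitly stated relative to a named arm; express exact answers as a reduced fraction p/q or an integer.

26117/87600

6-mesh fixed-axis compound train (all bearings frame-fixed)
mesh 1 [64T→64T]: |ω|/ω_in = 1×64/64 = 1, sense flips to −
mesh 2 [49T→75T]: |ω|/ω_in = 1×49/75 = 49/75, sense flips to +
mesh 3 [44T→44T]: |ω|/ω_in = (49/75)×44/44 = 49/75, sense flips to −
mesh 4 [13T→16T]: |ω|/ω_in = (49/75)×13/16 = 637/1200, sense flips to +
mesh 5 [41T→73T]: |ω|/ω_in = (637/1200)×41/73 = 26117/87600, sense flips to −
mesh 6 [71T→71T]: |ω|/ω_in = (26117/87600)×71/71 = 26117/87600, sense flips to +
signed output speed (× input speed) = 26117/87600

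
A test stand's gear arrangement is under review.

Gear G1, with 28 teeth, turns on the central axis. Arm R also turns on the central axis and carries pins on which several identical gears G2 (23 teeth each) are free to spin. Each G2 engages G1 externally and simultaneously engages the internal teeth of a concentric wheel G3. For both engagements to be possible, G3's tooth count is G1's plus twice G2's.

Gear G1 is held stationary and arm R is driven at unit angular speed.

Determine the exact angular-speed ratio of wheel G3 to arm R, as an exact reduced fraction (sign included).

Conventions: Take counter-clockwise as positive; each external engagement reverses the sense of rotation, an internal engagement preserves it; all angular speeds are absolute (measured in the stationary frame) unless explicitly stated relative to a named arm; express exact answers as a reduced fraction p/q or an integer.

51/37

planetary set (28T centre, 23T on arm, 74T internal) — Willis relation
ring teeth: 28 + 2·23 = 74
28(ω_sun−ω_arm) = −74(ω_ring−ω_arm),  ω_sun = 0, ω_arm = 1
ω_ring = 1 − (28/74)(0−1) = 51/37
ω_out/ω_in = 51/37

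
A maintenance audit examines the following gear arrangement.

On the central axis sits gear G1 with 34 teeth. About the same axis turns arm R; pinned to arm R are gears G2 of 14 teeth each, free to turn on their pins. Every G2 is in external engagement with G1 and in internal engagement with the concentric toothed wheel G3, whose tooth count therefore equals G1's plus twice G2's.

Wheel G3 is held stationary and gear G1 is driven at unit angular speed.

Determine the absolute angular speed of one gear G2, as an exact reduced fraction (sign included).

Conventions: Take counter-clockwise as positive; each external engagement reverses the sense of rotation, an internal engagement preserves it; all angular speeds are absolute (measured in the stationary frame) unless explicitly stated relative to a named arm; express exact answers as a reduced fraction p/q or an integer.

recognized (axles ride arm R): planetary set, 34/14/62 teeth
ring teeth: 34 + 2·14 = 62
34(ω_sun−ω_arm) = −62(ω_ring−ω_arm),  ω_ring = 0, ω_sun = 1
34(1−ω_arm) = −62(0−ω_arm)  ⇒  96·ω_arm = 34  ⇒  ω_arm = 17/48
sun–planet mesh: 34·(1−17/48) = −14·(ω_p−ω_arm)  ⇒  ω_p−ω_arm = -527/336
ω_p = 17/48 − 527/336 = -17/14
exact speed ratio = -17/14

-17/14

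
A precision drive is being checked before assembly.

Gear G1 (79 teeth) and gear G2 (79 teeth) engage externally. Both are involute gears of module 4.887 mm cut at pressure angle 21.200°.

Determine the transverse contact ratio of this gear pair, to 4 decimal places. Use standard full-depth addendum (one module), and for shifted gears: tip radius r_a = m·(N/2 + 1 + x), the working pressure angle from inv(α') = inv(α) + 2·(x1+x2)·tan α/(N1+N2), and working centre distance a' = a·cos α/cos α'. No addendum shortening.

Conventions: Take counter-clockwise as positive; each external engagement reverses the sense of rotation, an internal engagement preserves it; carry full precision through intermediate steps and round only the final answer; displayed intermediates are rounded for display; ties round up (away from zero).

1.7544

single-mesh involute tooth geometry (79T engaging 79T at module 4.887)
base radii: r_b1 = 179.972523, r_b2 = 179.972523
tip radii: r_a1 = 197.923500, r_a2 = 197.923500
no profile shift: α' = α, a' = a
action lengths: √(r_a1²−r_b1²) = 82.362629, √(r_a2²−r_b2²) = 82.362629
base pitch p_b = π·m·cos α = 14.313933
CR = (82.362629 + 82.362629 − 386.073000·sin 21.20000°)/14.313933 = 1.754359
contact ratio ≈ 1.7544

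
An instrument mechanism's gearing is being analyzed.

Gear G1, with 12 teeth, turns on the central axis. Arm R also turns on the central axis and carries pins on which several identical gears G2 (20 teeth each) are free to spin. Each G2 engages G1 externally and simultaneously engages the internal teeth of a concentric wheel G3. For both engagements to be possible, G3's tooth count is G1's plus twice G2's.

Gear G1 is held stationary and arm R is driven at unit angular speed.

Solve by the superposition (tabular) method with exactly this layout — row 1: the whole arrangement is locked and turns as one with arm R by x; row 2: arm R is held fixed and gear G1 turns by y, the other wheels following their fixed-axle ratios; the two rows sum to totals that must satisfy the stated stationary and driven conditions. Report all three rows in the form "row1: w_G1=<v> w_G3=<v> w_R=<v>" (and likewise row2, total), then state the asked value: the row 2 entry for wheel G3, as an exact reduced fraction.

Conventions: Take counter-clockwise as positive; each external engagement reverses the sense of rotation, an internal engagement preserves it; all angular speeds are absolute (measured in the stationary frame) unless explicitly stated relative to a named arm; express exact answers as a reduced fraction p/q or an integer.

planetary set (12T centre, 20T on arm, 52T internal) — Willis relation
superposition row 1 [locked train]: every member turns x
row 2 (arm held, sun turns y): ω_ring = −(12/52)·y, ω_arm = 0
boundary: total ω_sun = x + y = 0 and total ω_arm = x = 1  ⇒  y = -1, x = 1
row 2 ring = −(12/52)·(-1) = 3/13
totals (row 1 + row 2): sun 1 + (-1) = 0, ring 1 + 3/13 = 16/13, arm 1 + 0 = 1
asked cell (row2, ring) = 3/13

row1: w_G1=1 w_G3=1 w_R=1
row2: w_G1=-1 w_G3=3/13 w_R=0
total: w_G1=0 w_G3=16/13 w_R=1
asked value: 3/13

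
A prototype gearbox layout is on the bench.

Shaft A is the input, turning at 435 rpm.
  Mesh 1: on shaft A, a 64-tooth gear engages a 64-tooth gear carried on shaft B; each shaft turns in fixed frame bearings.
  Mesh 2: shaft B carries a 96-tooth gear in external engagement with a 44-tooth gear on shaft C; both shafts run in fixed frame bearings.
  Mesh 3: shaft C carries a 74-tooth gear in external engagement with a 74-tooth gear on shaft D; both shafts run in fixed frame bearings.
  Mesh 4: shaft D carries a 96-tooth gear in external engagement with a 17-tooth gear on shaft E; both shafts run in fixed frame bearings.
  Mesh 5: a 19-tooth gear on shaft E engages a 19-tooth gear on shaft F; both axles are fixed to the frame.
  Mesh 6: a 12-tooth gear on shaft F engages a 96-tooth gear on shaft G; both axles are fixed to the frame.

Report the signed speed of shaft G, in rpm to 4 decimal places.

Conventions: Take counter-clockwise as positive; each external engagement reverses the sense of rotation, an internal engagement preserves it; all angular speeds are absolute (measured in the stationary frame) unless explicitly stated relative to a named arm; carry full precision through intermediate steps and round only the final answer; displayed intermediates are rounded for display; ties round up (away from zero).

+669.9465 rpm

recognized (7 fixed axles, 6 meshes): fixed-axis compound train
mesh 1 [64T→64T]: ω = 435.0000×64/64 = 435.0000 rpm, sense flips to −
mesh 2 [96T→44T]: ω = 435.0000×96/44 = 949.0909 rpm, sense flips to +
mesh 3 [74T→74T]: ω = 949.0909×74/74 = 949.0909 rpm, sense flips to −
mesh 4 [96T→17T]: ω = 949.0909×96/17 = 5359.5722 rpm, sense flips to +
mesh 5 [19T→19T]: ω = 5359.5722×19/19 = 5359.5722 rpm, sense flips to −
mesh 6 [12T→96T]: ω = 5359.5722×12/96 = 669.9465 rpm, sense flips to +
signed output speed = +669.9465 rpm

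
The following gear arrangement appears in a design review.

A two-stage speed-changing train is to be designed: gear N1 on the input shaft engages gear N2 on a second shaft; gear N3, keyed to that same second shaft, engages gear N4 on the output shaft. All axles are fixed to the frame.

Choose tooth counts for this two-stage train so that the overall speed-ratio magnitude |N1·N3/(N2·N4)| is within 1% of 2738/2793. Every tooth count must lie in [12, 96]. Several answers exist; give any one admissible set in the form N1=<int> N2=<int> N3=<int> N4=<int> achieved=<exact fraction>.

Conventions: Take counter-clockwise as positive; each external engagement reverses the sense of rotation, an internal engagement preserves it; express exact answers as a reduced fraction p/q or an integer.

topology: fixed-axis compound train — 2 stages, target 2738/2793
target = 2738/2793 in lowest terms: an exact hit needs N1·N3 = k·2738 and N2·N4 = k·2793 for one integer k, every count in [12, 96]; additionally prefer no 1:1 stage (N1 ≠ N2, N3 ≠ N4)
k = 1: N1·N3 = 2738 = 37·74, N2·N4 = 2793 = 49·57
achieved = 37·74/(49·57) = 2738/2793; |achieved − target| = 0 ≤ 1369/139650 ✓

N1=37 N2=49 N3=74 N4=57 achieved=2738/2793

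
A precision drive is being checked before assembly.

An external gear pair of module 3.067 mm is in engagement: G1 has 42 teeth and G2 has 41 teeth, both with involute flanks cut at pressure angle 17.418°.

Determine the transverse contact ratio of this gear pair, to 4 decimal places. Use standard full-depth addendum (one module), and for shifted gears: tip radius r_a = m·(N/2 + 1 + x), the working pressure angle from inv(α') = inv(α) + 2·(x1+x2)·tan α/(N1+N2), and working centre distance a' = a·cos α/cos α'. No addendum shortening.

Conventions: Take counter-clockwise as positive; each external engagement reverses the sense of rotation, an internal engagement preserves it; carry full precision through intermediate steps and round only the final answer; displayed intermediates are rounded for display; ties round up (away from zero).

single-mesh involute tooth geometry (42T engaging 41T at module 3.067)
base radii: r_b1 = 61.453703, r_b2 = 59.990520
tip radii: r_a1 = 67.474000, r_a2 = 65.940500
no profile shift: α' = α, a' = a
action lengths: √(r_a1²−r_b1²) = 27.860062, √(r_a2²−r_b2²) = 27.373109
base pitch p_b = π·m·cos α = 9.193452
CR = (27.860062 + 27.373109 − 127.280500·sin 17.41800°)/9.193452 = 1.863604
contact ratio ≈ 1.8636

1.8636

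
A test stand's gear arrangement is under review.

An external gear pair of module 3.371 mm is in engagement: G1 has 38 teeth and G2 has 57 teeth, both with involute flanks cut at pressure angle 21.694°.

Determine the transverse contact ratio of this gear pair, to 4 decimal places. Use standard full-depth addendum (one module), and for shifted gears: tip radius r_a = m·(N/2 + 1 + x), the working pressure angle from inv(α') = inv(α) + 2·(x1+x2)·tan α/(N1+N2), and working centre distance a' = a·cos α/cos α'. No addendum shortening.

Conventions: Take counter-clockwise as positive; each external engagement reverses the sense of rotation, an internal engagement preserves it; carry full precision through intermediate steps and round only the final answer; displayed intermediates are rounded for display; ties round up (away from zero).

1.6578

class = single-mesh tooth geometry [involute pair 38T × 57T, m = 3.371]
base radii: r_b1 = 59.512492, r_b2 = 89.268738
tip radii: r_a1 = 67.420000, r_a2 = 99.444500
no profile shift: α' = α, a' = a
action lengths: √(r_a1²−r_b1²) = 31.681536, √(r_a2²−r_b2²) = 43.821240
base pitch p_b = π·m·cos α = 9.840211
CR = (31.681536 + 43.821240 − 160.122500·sin 21.69400°)/9.840211 = 1.657849
contact ratio ≈ 1.6578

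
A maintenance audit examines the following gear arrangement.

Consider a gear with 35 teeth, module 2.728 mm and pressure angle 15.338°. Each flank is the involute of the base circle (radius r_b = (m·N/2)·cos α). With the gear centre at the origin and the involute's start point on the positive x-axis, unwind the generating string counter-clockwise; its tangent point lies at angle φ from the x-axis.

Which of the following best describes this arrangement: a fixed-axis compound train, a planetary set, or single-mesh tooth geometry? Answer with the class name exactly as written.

single-mesh tooth geometry

single-mesh involute tooth geometry (35T wheel at module 2.728)
classification: single-mesh tooth geometry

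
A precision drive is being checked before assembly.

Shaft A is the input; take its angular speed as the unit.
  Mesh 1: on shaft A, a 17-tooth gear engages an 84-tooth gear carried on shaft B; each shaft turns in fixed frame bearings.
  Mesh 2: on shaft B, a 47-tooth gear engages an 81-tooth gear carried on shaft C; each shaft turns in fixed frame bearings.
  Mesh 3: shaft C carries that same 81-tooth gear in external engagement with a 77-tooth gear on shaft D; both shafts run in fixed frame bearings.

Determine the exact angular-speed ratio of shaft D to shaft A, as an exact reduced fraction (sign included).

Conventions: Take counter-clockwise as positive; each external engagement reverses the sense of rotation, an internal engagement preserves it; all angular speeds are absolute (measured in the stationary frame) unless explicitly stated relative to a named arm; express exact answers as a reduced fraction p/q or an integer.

-799/6468

class = fixed-axis compound train [3 meshes; 3 ratios multiply, 3 sense flips]
mesh 1 [17T→84T]: running ratio 17/84, sense −
mesh 2 [47T→81T]: running ratio 799/6804, sense +
mesh 3 [81T→77T]: running ratio 799/6468, sense −
ω_out/ω_in = -799/6468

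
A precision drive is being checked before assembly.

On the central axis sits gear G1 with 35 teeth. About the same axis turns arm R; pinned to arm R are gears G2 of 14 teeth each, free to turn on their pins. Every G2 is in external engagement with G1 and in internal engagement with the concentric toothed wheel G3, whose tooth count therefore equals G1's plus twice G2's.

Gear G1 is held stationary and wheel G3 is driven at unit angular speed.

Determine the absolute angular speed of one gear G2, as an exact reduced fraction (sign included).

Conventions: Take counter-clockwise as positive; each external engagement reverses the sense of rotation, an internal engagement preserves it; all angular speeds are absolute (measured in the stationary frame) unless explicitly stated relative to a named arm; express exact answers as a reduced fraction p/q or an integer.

9/4

class = planetary set [G3 = 35+2·14 = 63; Willis about the carrier]
ring teeth: 35 + 2·14 = 63
35(ω_sun−ω_arm) = −63(ω_ring−ω_arm),  ω_sun = 0, ω_ring = 1
35(0−ω_arm) = −63(1−ω_arm)  ⇒  98·ω_arm = 63  ⇒  ω_arm = 9/14
sun–planet mesh: 35·(0−9/14) = −14·(ω_p−ω_arm)  ⇒  ω_p−ω_arm = 45/28
ω_p = 9/14 + 45/28 = 9/4
exact speed ratio = 9/4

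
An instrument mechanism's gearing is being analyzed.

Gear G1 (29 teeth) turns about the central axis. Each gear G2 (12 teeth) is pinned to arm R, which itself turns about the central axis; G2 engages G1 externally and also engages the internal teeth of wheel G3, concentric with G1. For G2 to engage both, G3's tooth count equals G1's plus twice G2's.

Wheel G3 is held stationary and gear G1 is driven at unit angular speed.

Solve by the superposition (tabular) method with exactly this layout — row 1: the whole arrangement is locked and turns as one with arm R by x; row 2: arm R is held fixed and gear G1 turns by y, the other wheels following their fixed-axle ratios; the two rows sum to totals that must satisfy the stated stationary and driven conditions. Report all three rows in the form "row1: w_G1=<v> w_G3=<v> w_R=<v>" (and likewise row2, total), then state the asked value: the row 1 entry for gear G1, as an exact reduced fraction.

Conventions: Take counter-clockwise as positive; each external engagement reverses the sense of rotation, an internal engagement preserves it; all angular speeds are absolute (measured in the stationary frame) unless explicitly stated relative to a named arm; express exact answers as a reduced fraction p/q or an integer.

class = planetary set [G3 = 29+2·12 = 53; Willis about the carrier]
row 1: whole set turns with the arm by x
row 2: sun turns y, ring = −(29/53)·y, arm 0
boundary: total ω_ring = x − (29/53)·y = 0 and total ω_sun = x + y = 1  ⇒  y = 53/82, x = 29/82
row 2 ring = −(29/53)·53/82 = -29/82
totals (row 1 + row 2): sun 29/82 + 53/82 = 1, ring 29/82 + (-29/82) = 0, arm 29/82 + 0 = 29/82
asked cell (row1, sun) = 29/82

row1: w_G1=29/82 w_G3=29/82 w_R=29/82
row2: w_G1=53/82 w_G3=-29/82 w_R=0
total: w_G1=1 w_G3=0 w_R=29/82
asked value: 29/82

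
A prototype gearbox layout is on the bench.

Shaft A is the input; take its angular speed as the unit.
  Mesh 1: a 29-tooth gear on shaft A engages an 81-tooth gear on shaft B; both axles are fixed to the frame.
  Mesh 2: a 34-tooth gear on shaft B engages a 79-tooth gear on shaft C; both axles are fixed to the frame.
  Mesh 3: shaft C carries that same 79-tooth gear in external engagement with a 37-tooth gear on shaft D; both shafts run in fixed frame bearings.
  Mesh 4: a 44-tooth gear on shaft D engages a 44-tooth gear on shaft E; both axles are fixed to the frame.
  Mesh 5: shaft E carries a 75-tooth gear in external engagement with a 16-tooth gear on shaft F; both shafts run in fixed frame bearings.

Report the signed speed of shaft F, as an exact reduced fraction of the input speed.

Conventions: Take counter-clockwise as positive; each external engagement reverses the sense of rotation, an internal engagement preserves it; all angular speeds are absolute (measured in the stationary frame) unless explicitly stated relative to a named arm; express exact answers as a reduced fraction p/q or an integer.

-12325/7992

5-mesh fixed-axis compound train (all bearings frame-fixed)
mesh 1 [29T→81T]: |ω|/ω_in = 1×29/81 = 29/81, sense flips to −
mesh 2 [34T→79T]: |ω|/ω_in = (29/81)×34/79 = 986/6399, sense flips to +
mesh 3 [79T→37T]: |ω|/ω_in = (986/6399)×79/37 = 986/2997, sense flips to −
mesh 4 [44T→44T]: |ω|/ω_in = (986/2997)×44/44 = 986/2997, sense flips to +
mesh 5 [75T→16T]: |ω|/ω_in = (986/2997)×75/16 = 12325/7992, sense flips to −
signed output speed (× input speed) = -12325/7992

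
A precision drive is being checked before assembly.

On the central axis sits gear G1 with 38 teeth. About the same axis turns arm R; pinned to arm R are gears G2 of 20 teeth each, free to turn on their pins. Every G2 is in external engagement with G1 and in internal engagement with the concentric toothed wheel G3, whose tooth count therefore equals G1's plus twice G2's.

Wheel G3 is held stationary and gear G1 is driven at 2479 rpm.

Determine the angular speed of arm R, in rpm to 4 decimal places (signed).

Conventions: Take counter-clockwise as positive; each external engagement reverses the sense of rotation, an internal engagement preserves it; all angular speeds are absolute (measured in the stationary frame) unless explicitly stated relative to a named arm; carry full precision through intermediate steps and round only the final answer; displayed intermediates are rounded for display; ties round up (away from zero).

topology: planetary set — G1 38T / G2 20T / G3 78T, arm = carrier (Willis)
normalise by the input: solve with ω_sun = 1, then scale by 2479 rpm
ring teeth: 38 + 2·20 = 78
38(ω_sun−ω_arm) = −78(ω_ring−ω_arm),  ω_ring = 0, ω_sun = 1
38(1−ω_arm) = −78(0−ω_arm)  ⇒  116·ω_arm = 38  ⇒  ω_arm = 19/58
scale: ω_arm = 19/58 × 2479 rpm = +812.0862 rpm

+812.0862 rpm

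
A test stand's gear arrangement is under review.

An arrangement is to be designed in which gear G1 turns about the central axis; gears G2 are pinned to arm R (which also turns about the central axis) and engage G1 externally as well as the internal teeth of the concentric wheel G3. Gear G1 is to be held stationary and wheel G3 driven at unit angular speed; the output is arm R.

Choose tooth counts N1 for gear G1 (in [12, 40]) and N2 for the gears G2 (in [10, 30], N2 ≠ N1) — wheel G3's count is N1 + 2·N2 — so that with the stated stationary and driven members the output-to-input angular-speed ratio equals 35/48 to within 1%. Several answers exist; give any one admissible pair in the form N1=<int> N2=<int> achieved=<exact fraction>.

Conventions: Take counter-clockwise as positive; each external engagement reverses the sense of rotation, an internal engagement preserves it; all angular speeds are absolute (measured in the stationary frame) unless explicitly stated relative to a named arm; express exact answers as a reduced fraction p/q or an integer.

design class (target 35/48): planetary set
Willis with ω_sun = 0: ω_arm/ω_ring = N3/(N1+N3); set equal to 35/48  ⇒  N3/N1 = (35/48)/(1 − 35/48) = 35/13
N3 = N1 + 2·N2  ⇒  N2/N1 = (N3/N1 − 1)/2 = (35/13 − 1)/2 = 11/13
smallest multiple with N1 ≥ 12 and N2 ≥ 10: k = 1  ⇒  N1 = 1·13 = 13, N2 = 1·11 = 11 (N1 ≤ 40, N2 ≤ 30, N2 ≠ N1 ✓), N3 = 13 + 2·11 = 35
check: N3/(N1+N3) with N1 = 13, N3 = 35 gives 35/48; |achieved − target| = 0 ≤ 7/960 ✓

N1=13 N2=11 achieved=35/48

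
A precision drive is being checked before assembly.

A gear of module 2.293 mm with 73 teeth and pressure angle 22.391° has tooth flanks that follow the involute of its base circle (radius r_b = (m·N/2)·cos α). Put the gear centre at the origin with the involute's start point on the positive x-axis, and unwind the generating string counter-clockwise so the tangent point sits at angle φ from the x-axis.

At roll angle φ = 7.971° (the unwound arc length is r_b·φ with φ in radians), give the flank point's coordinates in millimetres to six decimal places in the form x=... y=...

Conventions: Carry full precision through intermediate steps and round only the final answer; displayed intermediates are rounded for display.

x=78.129673 y=0.069321

single-mesh involute tooth geometry (73T wheel at module 2.293)
pitch radius r_p = m·N/2 = 2.293·73/2 = 83.694500
base radius r_b = r_p·cos α = 83.694500·cos 22.391° = 77.384427
roll angle φ = 7.971° = 0.13912019 rad
x = r_b·(cos φ + φ·sin φ) = 78.129673
y = r_b·(sin φ − φ·cos φ) = 0.069321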